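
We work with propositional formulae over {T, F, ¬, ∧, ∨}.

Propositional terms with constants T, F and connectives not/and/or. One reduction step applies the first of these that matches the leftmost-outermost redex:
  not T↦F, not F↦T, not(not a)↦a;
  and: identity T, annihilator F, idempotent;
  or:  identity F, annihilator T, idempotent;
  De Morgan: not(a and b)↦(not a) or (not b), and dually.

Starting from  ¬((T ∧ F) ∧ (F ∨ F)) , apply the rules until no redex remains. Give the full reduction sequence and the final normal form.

  start: ¬((T ∧ F) ∧ (F ∨ F))
  step 1: ¬(T ∧ F) ∨ ¬(F ∨ F)
  step 2: (¬T ∨ ¬F) ∨ ¬(F ∨ F)
  step 3: (F ∨ ¬F) ∨ ¬(F ∨ F)
  step 4: ¬F ∨ ¬(F ∨ F)
  step 5: T ∨ ¬(F ∨ F)
  step 6: T

Answer: normal form = T  (in 6 steps)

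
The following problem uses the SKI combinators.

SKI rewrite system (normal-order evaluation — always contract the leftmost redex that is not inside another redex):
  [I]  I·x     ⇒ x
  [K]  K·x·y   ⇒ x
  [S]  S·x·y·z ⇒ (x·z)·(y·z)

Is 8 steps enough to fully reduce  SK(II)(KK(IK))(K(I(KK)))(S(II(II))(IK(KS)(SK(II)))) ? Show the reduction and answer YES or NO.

Answer: YES — reaches normal form K(KK) in 5 ≤ 8 steps

Working:
  start: SK(II)(KK(IK))(K(I(KK)))(S(II(II))(IK(KS)(SK(II))))
  [1] K(KK(IK))(II(KK(IK)))(K(I(KK)))(S(II(II))(IK(KS)(SK(II))))
  [2] KK(IK)(K(I(KK)))(S(II(II))(IK(KS)(SK(II))))
  [3] K(K(I(KK)))(S(II(II))(IK(KS)(SK(II))))
  [4] K(I(KK))
  [5] K(KK)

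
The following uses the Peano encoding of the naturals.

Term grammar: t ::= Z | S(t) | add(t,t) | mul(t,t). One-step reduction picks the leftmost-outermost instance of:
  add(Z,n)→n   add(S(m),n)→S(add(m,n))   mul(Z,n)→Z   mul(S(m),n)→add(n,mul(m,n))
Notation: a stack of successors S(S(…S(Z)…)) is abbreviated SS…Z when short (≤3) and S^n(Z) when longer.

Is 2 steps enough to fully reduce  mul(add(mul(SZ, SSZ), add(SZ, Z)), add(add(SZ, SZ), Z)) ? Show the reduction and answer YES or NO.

  start: mul(add(mul(SZ, SSZ), add(SZ, Z)), add(add(SZ, SZ), Z))
  step 1: mul(add(add(SSZ, mul(Z, SSZ)), add(SZ, Z)), add(add(SZ, SZ), Z))
  step 2: mul(add(S(add(SZ, mul(Z, SSZ))), add(SZ, Z)), add(add(SZ, SZ), Z))

Answer: NO — after 2 steps the term is mul(add(S(add(SZ, mul(Z, SSZ))), add(SZ, Z)), add(add(SZ, SZ), Z)), not yet normal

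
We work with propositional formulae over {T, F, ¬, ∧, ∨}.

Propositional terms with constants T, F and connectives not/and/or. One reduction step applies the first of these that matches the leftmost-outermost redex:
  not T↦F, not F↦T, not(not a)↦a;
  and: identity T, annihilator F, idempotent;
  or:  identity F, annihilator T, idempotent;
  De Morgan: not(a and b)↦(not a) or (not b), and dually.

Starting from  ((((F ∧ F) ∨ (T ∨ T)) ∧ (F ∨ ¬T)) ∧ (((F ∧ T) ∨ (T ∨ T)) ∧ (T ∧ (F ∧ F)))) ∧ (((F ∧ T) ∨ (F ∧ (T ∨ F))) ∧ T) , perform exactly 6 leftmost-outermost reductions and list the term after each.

Answer: after 6 steps: (F ∧ (((F ∧ T) ∨ (T ∨ T)) ∧ (T ∧ (F ∧ F)))) ∧ (((F ∧ T) ∨ (F ∧ (T ∨ F))) ∧ T)

Reduction:
  start: ((((F ∧ F) ∨ (T ∨ T)) ∧ (F ∨ ¬T)) ∧ (((F ∧ T) ∨ (T ∨ T)) ∧ (T ∧ (F ∧ F)))) ∧ (((F ∧ T) ∨ (F ∧ (T ∨ F))) ∧ T)
  step 1: (((F ∨ (T ∨ T)) ∧ (F ∨ ¬T)) ∧ (((F ∧ T) ∨ (T ∨ T)) ∧ (T ∧ (F ∧ F)))) ∧ (((F ∧ T) ∨ (F ∧ (T ∨ F))) ∧ T)
  step 2: (((T ∨ T) ∧ (F ∨ ¬T)) ∧ (((F ∧ T) ∨ (T ∨ T)) ∧ (T ∧ (F ∧ F)))) ∧ (((F ∧ T) ∨ (F ∧ (T ∨ F))) ∧ T)
  step 3: ((T ∧ (F ∨ ¬T)) ∧ (((F ∧ T) ∨ (T ∨ T)) ∧ (T ∧ (F ∧ F)))) ∧ (((F ∧ T) ∨ (F ∧ (T ∨ F))) ∧ T)
  step 4: ((F ∨ ¬T) ∧ (((F ∧ T) ∨ (T ∨ T)) ∧ (T ∧ (F ∧ F)))) ∧ (((F ∧ T) ∨ (F ∧ (T ∨ F))) ∧ T)
  step 5: (¬T ∧ (((F ∧ T) ∨ (T ∨ T)) ∧ (T ∧ (F ∧ F)))) ∧ (((F ∧ T) ∨ (F ∧ (T ∨ F))) ∧ T)
  step 6: (F ∧ (((F ∧ T) ∨ (T ∨ T)) ∧ (T ∧ (F ∧ F)))) ∧ (((F ∧ T) ∨ (F ∧ (T ∨ F))) ∧ T)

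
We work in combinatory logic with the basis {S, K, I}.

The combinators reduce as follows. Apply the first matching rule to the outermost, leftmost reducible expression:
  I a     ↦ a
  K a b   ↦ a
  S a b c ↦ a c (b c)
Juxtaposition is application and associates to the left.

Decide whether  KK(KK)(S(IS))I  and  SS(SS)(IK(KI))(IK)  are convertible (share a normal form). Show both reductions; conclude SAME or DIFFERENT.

Term A:
  start: KK(KK)(S(IS))I
  [1] K(S(IS))I
  [2] S(IS)
  [3] SS

Term B:
  start: SS(SS)(IK(KI))(IK)
  [1] S(IK(KI))(SS(IK(KI)))(IK)
  [2] IK(KI)(IK)(SS(IK(KI))(IK))
  [3] K(KI)(IK)(SS(IK(KI))(IK))
  [4] KI(SS(IK(KI))(IK))
  [5] I

Answer: DIFFERENT — A ⇓ SS, B ⇓ I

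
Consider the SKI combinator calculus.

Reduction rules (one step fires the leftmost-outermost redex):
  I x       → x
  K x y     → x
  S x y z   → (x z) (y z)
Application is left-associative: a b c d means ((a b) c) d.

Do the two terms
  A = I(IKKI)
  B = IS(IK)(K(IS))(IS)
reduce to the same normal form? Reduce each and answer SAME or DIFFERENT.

Answer: DIFFERENT — A ⇓ K, B ⇓ S

Derivation:
Term A:
  start: I(IKKI)
  step 1: IKKI
  step 2: KKI
  step 3: K

Term B:
  start: IS(IK)(K(IS))(IS)
  step 1: S(IK)(K(IS))(IS)
  step 2: IK(IS)(K(IS)(IS))
  step 3: K(IS)(K(IS)(IS))
  step 4: IS
  step 5: S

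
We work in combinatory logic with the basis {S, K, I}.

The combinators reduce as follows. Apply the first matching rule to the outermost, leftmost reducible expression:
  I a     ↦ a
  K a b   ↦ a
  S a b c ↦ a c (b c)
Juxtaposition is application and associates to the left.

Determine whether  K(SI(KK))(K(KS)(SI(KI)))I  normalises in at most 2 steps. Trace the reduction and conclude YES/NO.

  start: K(SI(KK))(K(KS)(SI(KI)))I
  step 1: SI(KK)I
  step 2: II(KKI)

Answer: NO — after 2 steps the term is II(KKI), not yet normal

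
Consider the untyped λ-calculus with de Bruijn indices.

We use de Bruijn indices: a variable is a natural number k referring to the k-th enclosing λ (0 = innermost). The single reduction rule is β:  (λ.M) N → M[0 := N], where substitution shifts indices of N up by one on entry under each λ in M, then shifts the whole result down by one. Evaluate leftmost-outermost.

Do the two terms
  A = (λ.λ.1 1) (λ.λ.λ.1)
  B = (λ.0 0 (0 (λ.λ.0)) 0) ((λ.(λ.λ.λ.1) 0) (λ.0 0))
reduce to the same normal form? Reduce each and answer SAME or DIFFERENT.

Answer: SAME — A ⇓ λ.λ.λ.1, B ⇓ λ.λ.λ.1

Reduction:
Term A:
  start: (λ.λ.1 1) (λ.λ.λ.1)
  step 1: λ.(λ.λ.λ.1) (λ.λ.λ.1)
  step 2: λ.λ.λ.1

Term B:
  start: (λ.0 0 (0 (λ.λ.0)) 0) ((λ.(λ.λ.λ.1) 0) (λ.0 0))
  step 1: (λ.(λ.λ.λ.1) 0) (λ.0 0) ((λ.(λ.λ.λ.1) 0) (λ.0 0)) ((λ.(λ.λ.λ.1) 0) (λ.0 0) (λ.λ.0)) ((λ.(λ.λ.λ.1) 0) (λ.0 0))
  step 2: (λ.λ.λ.1) (λ.0 0) ((λ.(λ.λ.λ.1) 0) (λ.0 0)) ((λ.(λ.λ.λ.1) 0) (λ.0 0) (λ.λ.0)) ((λ.(λ.λ.λ.1) 0) (λ.0 0))
  step 3: (λ.λ.1) ((λ.(λ.λ.λ.1) 0) (λ.0 0)) ((λ.(λ.λ.λ.1) 0) (λ.0 0) (λ.λ.0)) ((λ.(λ.λ.λ.1) 0) (λ.0 0))
  step 4: (λ.(λ.(λ.λ.λ.1) 0) (λ.0 0)) ((λ.(λ.λ.λ.1) 0) (λ.0 0) (λ.λ.0)) ((λ.(λ.λ.λ.1) 0) (λ.0 0))
  step 5: (λ.(λ.λ.λ.1) 0) (λ.0 0) ((λ.(λ.λ.λ.1) 0) (λ.0 0))
  step 6: (λ.λ.λ.1) (λ.0 0) ((λ.(λ.λ.λ.1) 0) (λ.0 0))
  step 7: (λ.λ.1) ((λ.(λ.λ.λ.1) 0) (λ.0 0))
  step 8: λ.(λ.(λ.λ.λ.1) 0) (λ.0 0)
  step 9: λ.(λ.λ.λ.1) (λ.0 0)
  step 10: λ.λ.λ.1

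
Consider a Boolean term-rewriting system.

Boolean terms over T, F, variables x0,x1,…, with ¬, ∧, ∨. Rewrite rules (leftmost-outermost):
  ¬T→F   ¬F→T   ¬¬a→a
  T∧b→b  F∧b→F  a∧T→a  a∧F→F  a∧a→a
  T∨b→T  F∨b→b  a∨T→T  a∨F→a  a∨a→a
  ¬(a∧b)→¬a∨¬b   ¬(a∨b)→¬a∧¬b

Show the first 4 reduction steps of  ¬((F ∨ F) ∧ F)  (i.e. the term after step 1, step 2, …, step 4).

Answer: after 4 steps: ¬F

Reduction:
  start: ¬((F ∨ F) ∧ F)
  →1  ¬(F ∨ F) ∨ ¬F
  →2  (¬F ∧ ¬F) ∨ ¬F
  →3  ¬F ∨ ¬F
  →4  ¬F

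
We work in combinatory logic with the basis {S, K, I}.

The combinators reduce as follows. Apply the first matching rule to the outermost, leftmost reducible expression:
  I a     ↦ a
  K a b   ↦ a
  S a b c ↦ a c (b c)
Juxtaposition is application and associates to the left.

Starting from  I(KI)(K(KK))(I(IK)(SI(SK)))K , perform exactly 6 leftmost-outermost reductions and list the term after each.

  start: I(KI)(K(KK))(I(IK)(SI(SK)))K
  step 1: KI(K(KK))(I(IK)(SI(SK)))K
  step 2: I(I(IK)(SI(SK)))K
  step 3: I(IK)(SI(SK))K
  step 4: IK(SI(SK))K
  step 5: K(SI(SK))K
  step 6: SI(SK)

Answer: after 6 steps: SI(SK)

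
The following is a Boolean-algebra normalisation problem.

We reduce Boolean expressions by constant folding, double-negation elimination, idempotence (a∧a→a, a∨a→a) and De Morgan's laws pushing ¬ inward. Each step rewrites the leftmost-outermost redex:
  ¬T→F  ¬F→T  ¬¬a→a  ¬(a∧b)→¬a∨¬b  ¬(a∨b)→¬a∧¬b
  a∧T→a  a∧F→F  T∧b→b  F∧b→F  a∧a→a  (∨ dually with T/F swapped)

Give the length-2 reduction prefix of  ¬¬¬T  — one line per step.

  start: ¬¬¬T
  [1] ¬T
  [2] F

Answer: after 2 steps: F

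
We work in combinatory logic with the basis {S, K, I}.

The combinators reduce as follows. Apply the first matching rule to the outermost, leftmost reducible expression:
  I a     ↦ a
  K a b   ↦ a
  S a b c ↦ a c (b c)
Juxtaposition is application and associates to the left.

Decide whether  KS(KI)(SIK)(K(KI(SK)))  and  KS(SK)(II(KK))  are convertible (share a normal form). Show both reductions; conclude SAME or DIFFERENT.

Term A:
  start: KS(KI)(SIK)(K(KI(SK)))
  →1  S(SIK)(K(KI(SK)))
  →2  S(SIK)(KI)

Term B:
  start: KS(SK)(II(KK))
  →1  S(II(KK))
  →2  S(I(KK))
  →3  S(KK)

Answer: DIFFERENT — A ⇓ S(SIK)(KI), B ⇓ S(KK)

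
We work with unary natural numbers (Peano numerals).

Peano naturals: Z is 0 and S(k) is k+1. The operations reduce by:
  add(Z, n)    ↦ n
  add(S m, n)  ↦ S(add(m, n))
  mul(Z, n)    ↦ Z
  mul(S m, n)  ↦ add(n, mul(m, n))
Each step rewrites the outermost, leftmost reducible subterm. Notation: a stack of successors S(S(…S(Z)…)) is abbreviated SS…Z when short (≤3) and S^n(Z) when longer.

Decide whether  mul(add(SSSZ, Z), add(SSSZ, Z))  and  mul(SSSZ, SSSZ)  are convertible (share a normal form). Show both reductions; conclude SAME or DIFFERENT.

Answer: SAME — A ⇓ S^9(Z), B ⇓ S^9(Z)

Derivation:
Term A:
  start: mul(add(SSSZ, Z), add(SSSZ, Z))
  →1  mul(S(add(SSZ, Z)), add(SSSZ, Z))
  →2  add(add(SSSZ, Z), mul(add(SSZ, Z), add(SSSZ, Z)))
  →3  add(S(add(SSZ, Z)), mul(add(SSZ, Z), add(SSSZ, Z)))
  →4  S(add(add(SSZ, Z), mul(add(SSZ, Z), add(SSSZ, Z))))
  →5  S(add(S(add(SZ, Z)), mul(add(SSZ, Z), add(SSSZ, Z))))
  →6  S(S(add(add(SZ, Z), mul(add(SSZ, Z), add(SSSZ, Z)))))
  →7  S(S(add(S(add(Z, Z)), mul(add(SSZ, Z), add(SSSZ, Z)))))
  →8  S(S(S(add(add(Z, Z), mul(add(SSZ, Z), add(SSSZ, Z))))))
  →9  S(S(S(add(Z, mul(add(SSZ, Z), add(SSSZ, Z))))))
  →10  S(S(S(mul(add(SSZ, Z), add(SSSZ, Z)))))
  →11  S(S(S(mul(S(add(SZ, Z)), add(SSSZ, Z)))))
  →12  S(S(S(add(add(SSSZ, Z), mul(add(SZ, Z), add(SSSZ, Z))))))
  →13  S(S(S(add(S(add(SSZ, Z)), mul(add(SZ, Z), add(SSSZ, Z))))))
  →14  S(S(S(S(add(add(SSZ, Z), mul(add(SZ, Z), add(SSSZ, Z)))))))
  →15  S(S(S(S(add(S(add(SZ, Z)), mul(add(SZ, Z), add(SSSZ, Z)))))))
  →16  S(S(S(S(S(add(add(SZ, Z), mul(add(SZ, Z), add(SSSZ, Z))))))))
  →17  S(S(S(S(S(add(S(add(Z, Z)), mul(add(SZ, Z), add(SSSZ, Z))))))))
  →18  S(S(S(S(S(S(add(add(Z, Z), mul(add(SZ, Z), add(SSSZ, Z)))))))))
  →19  S(S(S(S(S(S(add(Z, mul(add(SZ, Z), add(SSSZ, Z)))))))))
  →20  S(S(S(S(S(S(mul(add(SZ, Z), add(SSSZ, Z))))))))
  →21  S(S(S(S(S(S(mul(S(add(Z, Z)), add(SSSZ, Z))))))))
  →22  S(S(S(S(S(S(add(add(SSSZ, Z), mul(add(Z, Z), add(SSSZ, Z)))))))))
  →23  S(S(S(S(S(S(add(S(add(SSZ, Z)), mul(add(Z, Z), add(SSSZ, Z)))))))))
  →24  S(S(S(S(S(S(S(add(add(SSZ, Z), mul(add(Z, Z), add(SSSZ, Z))))))))))
  →25  S(S(S(S(S(S(S(add(S(add(SZ, Z)), mul(add(Z, Z), add(SSSZ, Z))))))))))
  →26  S(S(S(S(S(S(S(S(add(add(SZ, Z), mul(add(Z, Z), add(SSSZ, Z)))))))))))
  →27  S(S(S(S(S(S(S(S(add(S(add(Z, Z)), mul(add(Z, Z), add(SSSZ, Z)))))))))))
  →28  S(S(S(S(S(S(S(S(S(add(add(Z, Z), mul(add(Z, Z), add(SSSZ, Z))))))))))))
  →29  S(S(S(S(S(S(S(S(S(add(Z, mul(add(Z, Z), add(SSSZ, Z))))))))))))
  →30  S(S(S(S(S(S(S(S(S(mul(add(Z, Z), add(SSSZ, Z)))))))))))
  →31  S(S(S(S(S(S(S(S(S(mul(Z, add(SSSZ, Z)))))))))))
  →32  S^9(Z)

Term B:
  start: mul(SSSZ, SSSZ)
  →1  add(SSSZ, mul(SSZ, SSSZ))
  →2  S(add(SSZ, mul(SSZ, SSSZ)))
  →3  S(S(add(SZ, mul(SSZ, SSSZ))))
  →4  S(S(S(add(Z, mul(SSZ, SSSZ)))))
  →5  S(S(S(mul(SSZ, SSSZ))))
  →6  S(S(S(add(SSSZ, mul(SZ, SSSZ)))))
  →7  S(S(S(S(add(SSZ, mul(SZ, SSSZ))))))
  →8  S(S(S(S(S(add(SZ, mul(SZ, SSSZ)))))))
  →9  S(S(S(S(S(S(add(Z, mul(SZ, SSSZ))))))))
  →10  S(S(S(S(S(S(mul(SZ, SSSZ)))))))
  →11  S(S(S(S(S(S(add(SSSZ, mul(Z, SSSZ))))))))
  →12  S(S(S(S(S(S(S(add(SSZ, mul(Z, SSSZ)))))))))
  →13  S(S(S(S(S(S(S(S(add(SZ, mul(Z, SSSZ))))))))))
  →14  S(S(S(S(S(S(S(S(S(add(Z, mul(Z, SSSZ)))))))))))
  →15  S(S(S(S(S(S(S(S(S(mul(Z, SSSZ))))))))))
  →16  S^9(Z)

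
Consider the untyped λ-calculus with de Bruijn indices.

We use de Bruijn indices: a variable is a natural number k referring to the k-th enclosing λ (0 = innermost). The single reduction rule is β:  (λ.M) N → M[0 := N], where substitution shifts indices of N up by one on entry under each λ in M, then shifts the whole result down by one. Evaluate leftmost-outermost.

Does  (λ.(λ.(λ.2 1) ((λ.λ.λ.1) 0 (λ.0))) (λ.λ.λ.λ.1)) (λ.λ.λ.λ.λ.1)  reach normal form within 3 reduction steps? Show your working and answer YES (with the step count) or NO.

Answer: NO — after 3 steps the term is (λ.λ.λ.λ.λ.1) (λ.λ.λ.λ.1), not yet normal

Derivation:
  start: (λ.(λ.(λ.2 1) ((λ.λ.λ.1) 0 (λ.0))) (λ.λ.λ.λ.1)) (λ.λ.λ.λ.λ.1)
  →1  (λ.(λ.(λ.λ.λ.λ.λ.1) 1) ((λ.λ.λ.1) 0 (λ.0))) (λ.λ.λ.λ.1)
  →2  (λ.(λ.λ.λ.λ.λ.1) (λ.λ.λ.λ.1)) ((λ.λ.λ.1) (λ.λ.λ.λ.1) (λ.0))
  →3  (λ.λ.λ.λ.λ.1) (λ.λ.λ.λ.1)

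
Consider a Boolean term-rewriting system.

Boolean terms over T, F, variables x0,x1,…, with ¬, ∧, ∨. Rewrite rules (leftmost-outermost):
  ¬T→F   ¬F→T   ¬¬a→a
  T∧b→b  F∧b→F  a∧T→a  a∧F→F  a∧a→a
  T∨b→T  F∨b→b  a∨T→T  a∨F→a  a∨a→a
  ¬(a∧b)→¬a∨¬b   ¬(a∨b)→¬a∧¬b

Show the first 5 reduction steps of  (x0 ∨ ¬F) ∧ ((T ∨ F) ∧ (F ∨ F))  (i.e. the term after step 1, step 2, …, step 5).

  start: (x0 ∨ ¬F) ∧ ((T ∨ F) ∧ (F ∨ F))
  [1] (x0 ∨ T) ∧ ((T ∨ F) ∧ (F ∨ F))
  [2] T ∧ ((T ∨ F) ∧ (F ∨ F))
  [3] (T ∨ F) ∧ (F ∨ F)
  [4] T ∧ (F ∨ F)
  [5] F ∨ F

Answer: after 5 steps: F ∨ F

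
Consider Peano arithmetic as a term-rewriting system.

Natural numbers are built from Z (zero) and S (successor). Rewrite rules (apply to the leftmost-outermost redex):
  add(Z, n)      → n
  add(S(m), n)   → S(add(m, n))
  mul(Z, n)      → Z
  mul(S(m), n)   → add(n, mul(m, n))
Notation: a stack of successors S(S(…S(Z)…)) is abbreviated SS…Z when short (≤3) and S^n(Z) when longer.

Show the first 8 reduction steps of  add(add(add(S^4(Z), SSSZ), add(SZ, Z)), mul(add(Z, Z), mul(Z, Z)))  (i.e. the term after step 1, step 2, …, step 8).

  start: add(add(add(S^4(Z), SSSZ), add(SZ, Z)), mul(add(Z, Z), mul(Z, Z)))
  [1] add(add(S(add(SSSZ, SSSZ)), add(SZ, Z)), mul(add(Z, Z), mul(Z, Z)))
  [2] add(S(add(add(SSSZ, SSSZ), add(SZ, Z))), mul(add(Z, Z), mul(Z, Z)))
  [3] S(add(add(add(SSSZ, SSSZ), add(SZ, Z)), mul(add(Z, Z), mul(Z, Z))))
  [4] S(add(add(S(add(SSZ, SSSZ)), add(SZ, Z)), mul(add(Z, Z), mul(Z, Z))))
  [5] S(add(S(add(add(SSZ, SSSZ), add(SZ, Z))), mul(add(Z, Z), mul(Z, Z))))
  [6] S(S(add(add(add(SSZ, SSSZ), add(SZ, Z)), mul(add(Z, Z), mul(Z, Z)))))
  [7] S(S(add(add(S(add(SZ, SSSZ)), add(SZ, Z)), mul(add(Z, Z), mul(Z, Z)))))
  [8] S(S(add(S(add(add(SZ, SSSZ), add(SZ, Z))), mul(add(Z, Z), mul(Z, Z)))))

Answer: after 8 steps: S(S(add(S(add(add(SZ, SSSZ), add(SZ, Z))), mul(add(Z, Z), mul(Z, Z)))))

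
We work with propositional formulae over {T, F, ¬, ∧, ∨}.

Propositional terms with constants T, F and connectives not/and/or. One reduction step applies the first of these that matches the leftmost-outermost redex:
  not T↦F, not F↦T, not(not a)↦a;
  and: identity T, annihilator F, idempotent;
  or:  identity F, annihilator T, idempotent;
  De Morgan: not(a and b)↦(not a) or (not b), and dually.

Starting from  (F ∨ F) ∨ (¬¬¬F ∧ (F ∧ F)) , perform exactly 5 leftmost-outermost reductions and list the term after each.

Answer: after 5 steps: F ∧ F

Derivation:
  start: (F ∨ F) ∨ (¬¬¬F ∧ (F ∧ F))
  step 1: F ∨ (¬¬¬F ∧ (F ∧ F))
  step 2: ¬¬¬F ∧ (F ∧ F)
  step 3: ¬F ∧ (F ∧ F)
  step 4: T ∧ (F ∧ F)
  step 5: F ∧ F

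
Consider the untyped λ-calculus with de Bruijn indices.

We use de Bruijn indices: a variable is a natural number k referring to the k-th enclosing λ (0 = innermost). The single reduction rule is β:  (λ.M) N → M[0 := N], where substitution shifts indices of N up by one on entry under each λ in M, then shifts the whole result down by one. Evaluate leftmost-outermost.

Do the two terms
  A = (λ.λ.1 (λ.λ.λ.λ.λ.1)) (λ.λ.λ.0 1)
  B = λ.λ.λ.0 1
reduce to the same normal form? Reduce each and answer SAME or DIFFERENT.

Answer: SAME — A ⇓ λ.λ.λ.0 1, B ⇓ λ.λ.λ.0 1

Derivation:
Term A:
  start: (λ.λ.1 (λ.λ.λ.λ.λ.1)) (λ.λ.λ.0 1)
  →1  λ.(λ.λ.λ.0 1) (λ.λ.λ.λ.λ.1)
  →2  λ.λ.λ.0 1

Term B:
  start: λ.λ.λ.0 1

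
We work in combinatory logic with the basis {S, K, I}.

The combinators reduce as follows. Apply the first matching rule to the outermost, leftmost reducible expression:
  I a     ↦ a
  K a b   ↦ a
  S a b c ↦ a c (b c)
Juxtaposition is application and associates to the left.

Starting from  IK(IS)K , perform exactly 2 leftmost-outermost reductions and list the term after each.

  start: IK(IS)K
  →1  K(IS)K
  →2  IS

Answer: after 2 steps: IS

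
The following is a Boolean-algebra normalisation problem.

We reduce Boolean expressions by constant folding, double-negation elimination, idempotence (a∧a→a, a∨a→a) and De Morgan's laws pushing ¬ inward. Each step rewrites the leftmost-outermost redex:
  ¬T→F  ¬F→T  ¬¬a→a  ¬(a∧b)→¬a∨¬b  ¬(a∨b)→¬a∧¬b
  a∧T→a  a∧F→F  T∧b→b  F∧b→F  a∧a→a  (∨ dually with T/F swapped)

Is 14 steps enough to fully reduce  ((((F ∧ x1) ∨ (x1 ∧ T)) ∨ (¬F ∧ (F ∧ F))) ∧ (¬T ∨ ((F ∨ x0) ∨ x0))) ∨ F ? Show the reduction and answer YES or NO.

  start: ((((F ∧ x1) ∨ (x1 ∧ T)) ∨ (¬F ∧ (F ∧ F))) ∧ (¬T ∨ ((F ∨ x0) ∨ x0))) ∨ F
  →1  (((F ∧ x1) ∨ (x1 ∧ T)) ∨ (¬F ∧ (F ∧ F))) ∧ (¬T ∨ ((F ∨ x0) ∨ x0))
  →2  ((F ∨ (x1 ∧ T)) ∨ (¬F ∧ (F ∧ F))) ∧ (¬T ∨ ((F ∨ x0) ∨ x0))
  →3  ((x1 ∧ T) ∨ (¬F ∧ (F ∧ F))) ∧ (¬T ∨ ((F ∨ x0) ∨ x0))
  →4  (x1 ∨ (¬F ∧ (F ∧ F))) ∧ (¬T ∨ ((F ∨ x0) ∨ x0))
  →5  (x1 ∨ (T ∧ (F ∧ F))) ∧ (¬T ∨ ((F ∨ x0) ∨ x0))
  →6  (x1 ∨ (F ∧ F)) ∧ (¬T ∨ ((F ∨ x0) ∨ x0))
  →7  (x1 ∨ F) ∧ (¬T ∨ ((F ∨ x0) ∨ x0))
  →8  x1 ∧ (¬T ∨ ((F ∨ x0) ∨ x0))
  →9  x1 ∧ (F ∨ ((F ∨ x0) ∨ x0))
  →10  x1 ∧ ((F ∨ x0) ∨ x0)
  →11  x1 ∧ (x0 ∨ x0)
  →12  x1 ∧ x0

Answer: YES — reaches normal form x1 ∧ x0 in 12 ≤ 14 steps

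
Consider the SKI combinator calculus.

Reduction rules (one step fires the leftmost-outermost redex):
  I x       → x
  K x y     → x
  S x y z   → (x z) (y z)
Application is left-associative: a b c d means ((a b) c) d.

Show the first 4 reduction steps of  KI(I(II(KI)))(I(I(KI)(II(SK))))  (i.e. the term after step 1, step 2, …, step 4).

  start: KI(I(II(KI)))(I(I(KI)(II(SK))))
  [1] I(I(I(KI)(II(SK))))
  [2] I(I(KI)(II(SK)))
  [3] I(KI)(II(SK))
  [4] KI(II(SK))

Answer: after 4 steps: KI(II(SK))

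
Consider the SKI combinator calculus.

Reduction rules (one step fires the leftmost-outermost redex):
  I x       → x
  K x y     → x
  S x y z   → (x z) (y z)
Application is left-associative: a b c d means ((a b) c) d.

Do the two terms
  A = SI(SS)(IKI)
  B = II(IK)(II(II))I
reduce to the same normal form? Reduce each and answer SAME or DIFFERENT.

Answer: SAME — A ⇓ I, B ⇓ I

Derivation:
Term A:
  start: SI(SS)(IKI)
  [1] I(IKI)(SS(IKI))
  [2] IKI(SS(IKI))
  [3] KI(SS(IKI))
  [4] I

Term B:
  start: II(IK)(II(II))I
  [1] I(IK)(II(II))I
  [2] IK(II(II))I
  [3] K(II(II))I
  [4] II(II)
  [5] I(II)
  [6] II
  [7] I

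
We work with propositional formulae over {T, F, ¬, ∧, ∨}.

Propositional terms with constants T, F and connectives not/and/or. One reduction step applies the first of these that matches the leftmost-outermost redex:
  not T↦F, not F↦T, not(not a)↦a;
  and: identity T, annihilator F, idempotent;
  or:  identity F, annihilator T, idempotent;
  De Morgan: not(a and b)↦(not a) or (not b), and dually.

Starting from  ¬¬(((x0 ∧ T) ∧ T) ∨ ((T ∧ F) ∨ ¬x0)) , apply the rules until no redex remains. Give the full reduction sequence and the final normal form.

Answer: normal form = x0 ∨ ¬x0  (in 5 steps)

Working:
  start: ¬¬(((x0 ∧ T) ∧ T) ∨ ((T ∧ F) ∨ ¬x0))
  [1] ((x0 ∧ T) ∧ T) ∨ ((T ∧ F) ∨ ¬x0)
  [2] (x0 ∧ T) ∨ ((T ∧ F) ∨ ¬x0)
  [3] x0 ∨ ((T ∧ F) ∨ ¬x0)
  [4] x0 ∨ (F ∨ ¬x0)
  [5] x0 ∨ ¬x0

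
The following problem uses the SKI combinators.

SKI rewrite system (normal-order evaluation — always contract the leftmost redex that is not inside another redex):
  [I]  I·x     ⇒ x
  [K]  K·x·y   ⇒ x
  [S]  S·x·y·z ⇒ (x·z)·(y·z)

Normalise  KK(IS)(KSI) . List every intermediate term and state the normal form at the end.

  start: KK(IS)(KSI)
  [1] K(KSI)
  [2] KS

Answer: normal form = KS  (in 2 steps)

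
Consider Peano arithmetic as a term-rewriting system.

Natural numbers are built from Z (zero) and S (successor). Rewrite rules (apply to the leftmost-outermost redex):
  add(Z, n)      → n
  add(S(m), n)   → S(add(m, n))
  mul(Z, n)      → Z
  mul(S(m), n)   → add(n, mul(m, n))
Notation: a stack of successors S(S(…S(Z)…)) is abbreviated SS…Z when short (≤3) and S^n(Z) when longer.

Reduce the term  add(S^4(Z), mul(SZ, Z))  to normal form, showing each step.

Answer: normal form = S^4(Z)  (in 8 steps)

Reduction:
  start: add(S^4(Z), mul(SZ, Z))
  →1  S(add(SSSZ, mul(SZ, Z)))
  →2  S(S(add(SSZ, mul(SZ, Z))))
  →3  S(S(S(add(SZ, mul(SZ, Z)))))
  →4  S(S(S(S(add(Z, mul(SZ, Z))))))
  →5  S(S(S(S(mul(SZ, Z)))))
  →6  S(S(S(S(add(Z, mul(Z, Z))))))
  →7  S(S(S(S(mul(Z, Z)))))
  →8  S^4(Z)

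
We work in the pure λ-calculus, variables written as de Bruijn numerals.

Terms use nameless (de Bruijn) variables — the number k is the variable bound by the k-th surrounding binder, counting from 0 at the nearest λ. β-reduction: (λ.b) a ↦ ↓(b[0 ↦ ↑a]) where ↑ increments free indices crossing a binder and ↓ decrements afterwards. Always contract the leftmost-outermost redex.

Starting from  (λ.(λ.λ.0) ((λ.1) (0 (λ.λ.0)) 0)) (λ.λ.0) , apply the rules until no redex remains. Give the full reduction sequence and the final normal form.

  start: (λ.(λ.λ.0) ((λ.1) (0 (λ.λ.0)) 0)) (λ.λ.0)
  [1] (λ.λ.0) ((λ.λ.λ.0) ((λ.λ.0) (λ.λ.0)) (λ.λ.0))
  [2] λ.0

Answer: normal form = λ.0  (in 2 steps)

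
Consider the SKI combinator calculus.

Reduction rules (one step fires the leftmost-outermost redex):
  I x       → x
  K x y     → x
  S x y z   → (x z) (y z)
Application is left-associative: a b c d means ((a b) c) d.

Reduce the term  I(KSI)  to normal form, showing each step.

  start: I(KSI)
  →1  KSI
  →2  S

Answer: normal form = S  (in 2 steps)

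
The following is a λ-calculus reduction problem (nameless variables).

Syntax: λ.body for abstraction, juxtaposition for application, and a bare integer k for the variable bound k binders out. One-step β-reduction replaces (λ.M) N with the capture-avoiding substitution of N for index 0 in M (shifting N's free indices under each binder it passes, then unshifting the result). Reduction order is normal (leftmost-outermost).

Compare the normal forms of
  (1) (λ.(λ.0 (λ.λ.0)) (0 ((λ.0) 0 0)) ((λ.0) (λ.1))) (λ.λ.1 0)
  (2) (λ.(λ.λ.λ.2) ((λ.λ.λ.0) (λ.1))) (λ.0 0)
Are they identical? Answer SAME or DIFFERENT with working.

Answer: DIFFERENT — A ⇓ λ.0, B ⇓ λ.λ.λ.λ.0

Working:
Term A:
  start: (λ.(λ.0 (λ.λ.0)) (0 ((λ.0) 0 0)) ((λ.0) (λ.1))) (λ.λ.1 0)
  →1  (λ.0 (λ.λ.0)) ((λ.λ.1 0) ((λ.0) (λ.λ.1 0) (λ.λ.1 0))) ((λ.0) (λ.λ.λ.1 0))
  →2  (λ.λ.1 0) ((λ.0) (λ.λ.1 0) (λ.λ.1 0)) (λ.λ.0) ((λ.0) (λ.λ.λ.1 0))
  →3  (λ.(λ.0) (λ.λ.1 0) (λ.λ.1 0) 0) (λ.λ.0) ((λ.0) (λ.λ.λ.1 0))
  →4  (λ.0) (λ.λ.1 0) (λ.λ.1 0) (λ.λ.0) ((λ.0) (λ.λ.λ.1 0))
  →5  (λ.λ.1 0) (λ.λ.1 0) (λ.λ.0) ((λ.0) (λ.λ.λ.1 0))
  →6  (λ.(λ.λ.1 0) 0) (λ.λ.0) ((λ.0) (λ.λ.λ.1 0))
  →7  (λ.λ.1 0) (λ.λ.0) ((λ.0) (λ.λ.λ.1 0))
  →8  (λ.(λ.λ.0) 0) ((λ.0) (λ.λ.λ.1 0))
  →9  (λ.λ.0) ((λ.0) (λ.λ.λ.1 0))
  →10  λ.0

Term B:
  start: (λ.(λ.λ.λ.2) ((λ.λ.λ.0) (λ.1))) (λ.0 0)
  →1  (λ.λ.λ.2) ((λ.λ.λ.0) (λ.λ.0 0))
  →2  λ.λ.(λ.λ.λ.0) (λ.λ.0 0)
  →3  λ.λ.λ.λ.0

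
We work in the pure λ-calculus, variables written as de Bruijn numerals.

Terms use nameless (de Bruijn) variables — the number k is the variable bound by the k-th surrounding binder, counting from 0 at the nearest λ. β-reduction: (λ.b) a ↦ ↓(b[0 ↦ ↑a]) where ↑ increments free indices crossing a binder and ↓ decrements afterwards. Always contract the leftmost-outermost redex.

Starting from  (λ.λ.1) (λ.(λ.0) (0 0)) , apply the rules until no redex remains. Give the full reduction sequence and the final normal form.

Answer: normal form = λ.λ.0 0  (in 2 steps)

Derivation:
  start: (λ.λ.1) (λ.(λ.0) (0 0))
  →1  λ.λ.(λ.0) (0 0)
  →2  λ.λ.0 0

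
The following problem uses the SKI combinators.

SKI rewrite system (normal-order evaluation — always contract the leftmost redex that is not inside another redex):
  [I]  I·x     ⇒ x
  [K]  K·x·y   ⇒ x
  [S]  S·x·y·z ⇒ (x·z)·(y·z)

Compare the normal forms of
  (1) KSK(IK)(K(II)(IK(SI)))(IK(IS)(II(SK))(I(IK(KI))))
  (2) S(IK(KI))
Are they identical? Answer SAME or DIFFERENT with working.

Term A:
  start: KSK(IK)(K(II)(IK(SI)))(IK(IS)(II(SK))(I(IK(KI))))
  →1  S(IK)(K(II)(IK(SI)))(IK(IS)(II(SK))(I(IK(KI))))
  →2  IK(IK(IS)(II(SK))(I(IK(KI))))(K(II)(IK(SI))(IK(IS)(II(SK))(I(IK(KI)))))
  →3  K(IK(IS)(II(SK))(I(IK(KI))))(K(II)(IK(SI))(IK(IS)(II(SK))(I(IK(KI)))))
  →4  IK(IS)(II(SK))(I(IK(KI)))
  →5  K(IS)(II(SK))(I(IK(KI)))
  →6  IS(I(IK(KI)))
  →7  S(I(IK(KI)))
  →8  S(IK(KI))
  →9  S(K(KI))

Term B:
  start: S(IK(KI))
  →1  S(K(KI))

Answer: SAME — A ⇓ S(K(KI)), B ⇓ S(K(KI))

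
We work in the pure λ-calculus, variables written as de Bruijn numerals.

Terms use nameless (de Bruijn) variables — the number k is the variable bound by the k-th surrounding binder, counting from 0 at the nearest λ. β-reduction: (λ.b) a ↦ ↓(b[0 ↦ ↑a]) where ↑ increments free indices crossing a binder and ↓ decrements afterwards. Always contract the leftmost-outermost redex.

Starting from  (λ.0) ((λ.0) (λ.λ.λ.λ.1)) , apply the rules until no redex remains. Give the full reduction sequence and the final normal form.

  start: (λ.0) ((λ.0) (λ.λ.λ.λ.1))
  →1  (λ.0) (λ.λ.λ.λ.1)
  →2  λ.λ.λ.λ.1

Answer: normal form = λ.λ.λ.λ.1  (in 2 steps)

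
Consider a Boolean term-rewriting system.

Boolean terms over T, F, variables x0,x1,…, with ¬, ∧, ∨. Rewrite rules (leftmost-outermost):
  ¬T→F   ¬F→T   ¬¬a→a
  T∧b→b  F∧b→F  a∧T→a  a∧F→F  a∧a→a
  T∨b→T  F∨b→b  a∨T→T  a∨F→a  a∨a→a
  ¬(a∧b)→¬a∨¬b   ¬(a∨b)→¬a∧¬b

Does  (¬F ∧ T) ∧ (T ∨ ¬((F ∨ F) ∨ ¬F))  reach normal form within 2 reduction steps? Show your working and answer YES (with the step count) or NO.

  start: (¬F ∧ T) ∧ (T ∨ ¬((F ∨ F) ∨ ¬F))
  step 1: ¬F ∧ (T ∨ ¬((F ∨ F) ∨ ¬F))
  step 2: T ∧ (T ∨ ¬((F ∨ F) ∨ ¬F))

Answer: NO — after 2 steps the term is T ∧ (T ∨ ¬((F ∨ F) ∨ ¬F)), not yet normal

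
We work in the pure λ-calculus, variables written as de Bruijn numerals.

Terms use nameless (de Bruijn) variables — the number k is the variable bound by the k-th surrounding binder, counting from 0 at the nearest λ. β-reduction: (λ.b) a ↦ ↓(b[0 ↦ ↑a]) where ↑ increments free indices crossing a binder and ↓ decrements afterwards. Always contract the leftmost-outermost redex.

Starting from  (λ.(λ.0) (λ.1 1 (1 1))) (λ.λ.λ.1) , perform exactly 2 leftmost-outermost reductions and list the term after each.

Answer: after 2 steps: λ.(λ.λ.λ.1) (λ.λ.λ.1) ((λ.λ.λ.1) (λ.λ.λ.1))

Derivation:
  start: (λ.(λ.0) (λ.1 1 (1 1))) (λ.λ.λ.1)
  [1] (λ.0) (λ.(λ.λ.λ.1) (λ.λ.λ.1) ((λ.λ.λ.1) (λ.λ.λ.1)))
  [2] λ.(λ.λ.λ.1) (λ.λ.λ.1) ((λ.λ.λ.1) (λ.λ.λ.1))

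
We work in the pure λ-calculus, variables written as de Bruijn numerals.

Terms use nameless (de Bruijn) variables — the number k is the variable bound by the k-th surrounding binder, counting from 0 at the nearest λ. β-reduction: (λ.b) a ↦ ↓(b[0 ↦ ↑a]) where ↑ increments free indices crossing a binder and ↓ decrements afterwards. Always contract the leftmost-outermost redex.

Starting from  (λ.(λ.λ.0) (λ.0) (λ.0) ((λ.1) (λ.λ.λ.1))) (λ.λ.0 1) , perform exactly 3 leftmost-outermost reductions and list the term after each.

Answer: after 3 steps: (λ.0) ((λ.λ.λ.0 1) (λ.λ.λ.1))

Working:
  start: (λ.(λ.λ.0) (λ.0) (λ.0) ((λ.1) (λ.λ.λ.1))) (λ.λ.0 1)
  →1  (λ.λ.0) (λ.0) (λ.0) ((λ.λ.λ.0 1) (λ.λ.λ.1))
  →2  (λ.0) (λ.0) ((λ.λ.λ.0 1) (λ.λ.λ.1))
  →3  (λ.0) ((λ.λ.λ.0 1) (λ.λ.λ.1))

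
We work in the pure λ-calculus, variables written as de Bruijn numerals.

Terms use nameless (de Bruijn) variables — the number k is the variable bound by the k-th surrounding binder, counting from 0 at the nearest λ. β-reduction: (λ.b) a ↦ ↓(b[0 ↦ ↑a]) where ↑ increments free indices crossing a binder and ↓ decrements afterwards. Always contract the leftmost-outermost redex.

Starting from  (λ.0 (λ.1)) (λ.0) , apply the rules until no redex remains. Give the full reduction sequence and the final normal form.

  start: (λ.0 (λ.1)) (λ.0)
  →1  (λ.0) (λ.λ.0)
  →2  λ.λ.0

Answer: normal form = λ.λ.0  (in 2 steps)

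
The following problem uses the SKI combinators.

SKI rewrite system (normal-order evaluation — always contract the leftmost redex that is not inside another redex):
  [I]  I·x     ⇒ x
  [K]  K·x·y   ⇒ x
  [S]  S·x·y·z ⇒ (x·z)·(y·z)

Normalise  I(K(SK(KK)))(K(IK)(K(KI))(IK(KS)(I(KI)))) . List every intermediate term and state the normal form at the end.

Answer: normal form = SK(KK)  (in 2 steps)

Reduction:
  start: I(K(SK(KK)))(K(IK)(K(KI))(IK(KS)(I(KI))))
  step 1: K(SK(KK))(K(IK)(K(KI))(IK(KS)(I(KI))))
  step 2: SK(KK)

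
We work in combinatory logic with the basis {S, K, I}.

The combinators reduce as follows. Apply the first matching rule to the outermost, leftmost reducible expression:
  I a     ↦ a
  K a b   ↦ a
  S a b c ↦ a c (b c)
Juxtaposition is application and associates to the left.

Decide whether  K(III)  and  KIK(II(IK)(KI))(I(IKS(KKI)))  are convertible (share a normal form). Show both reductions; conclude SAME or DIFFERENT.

Answer: SAME — A ⇓ KI, B ⇓ KI

Working:
Term A:
  start: K(III)
  step 1: K(II)
  step 2: KI

Term B:
  start: KIK(II(IK)(KI))(I(IKS(KKI)))
  step 1: I(II(IK)(KI))(I(IKS(KKI)))
  step 2: II(IK)(KI)(I(IKS(KKI)))
  step 3: I(IK)(KI)(I(IKS(KKI)))
  step 4: IK(KI)(I(IKS(KKI)))
  step 5: K(KI)(I(IKS(KKI)))
  step 6: KI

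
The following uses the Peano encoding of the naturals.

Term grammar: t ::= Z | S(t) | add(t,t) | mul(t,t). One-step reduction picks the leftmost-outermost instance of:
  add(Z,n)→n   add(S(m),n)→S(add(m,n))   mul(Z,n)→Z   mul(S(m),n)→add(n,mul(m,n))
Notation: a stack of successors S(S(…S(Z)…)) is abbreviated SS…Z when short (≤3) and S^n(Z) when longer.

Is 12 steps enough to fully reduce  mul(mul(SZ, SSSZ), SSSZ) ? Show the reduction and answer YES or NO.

  start: mul(mul(SZ, SSSZ), SSSZ)
  →1  mul(add(SSSZ, mul(Z, SSSZ)), SSSZ)
  →2  mul(S(add(SSZ, mul(Z, SSSZ))), SSSZ)
  →3  add(SSSZ, mul(add(SSZ, mul(Z, SSSZ)), SSSZ))
  →4  S(add(SSZ, mul(add(SSZ, mul(Z, SSSZ)), SSSZ)))
  →5  S(S(add(SZ, mul(add(SSZ, mul(Z, SSSZ)), SSSZ))))
  →6  S(S(S(add(Z, mul(add(SSZ, mul(Z, SSSZ)), SSSZ)))))
  →7  S(S(S(mul(add(SSZ, mul(Z, SSSZ)), SSSZ))))
  →8  S(S(S(mul(S(add(SZ, mul(Z, SSSZ))), SSSZ))))
  →9  S(S(S(add(SSSZ, mul(add(SZ, mul(Z, SSSZ)), SSSZ)))))
  →10  S(S(S(S(add(SSZ, mul(add(SZ, mul(Z, SSSZ)), SSSZ))))))
  →11  S(S(S(S(S(add(SZ, mul(add(SZ, mul(Z, SSSZ)), SSSZ)))))))
  →12  S(S(S(S(S(S(add(Z, mul(add(SZ, mul(Z, SSSZ)), SSSZ))))))))

Answer: NO — after 12 steps the term is S(S(S(S(S(S(add(Z, mul(add(SZ, mul(Z, SSSZ)), SSSZ)))))))), not yet normal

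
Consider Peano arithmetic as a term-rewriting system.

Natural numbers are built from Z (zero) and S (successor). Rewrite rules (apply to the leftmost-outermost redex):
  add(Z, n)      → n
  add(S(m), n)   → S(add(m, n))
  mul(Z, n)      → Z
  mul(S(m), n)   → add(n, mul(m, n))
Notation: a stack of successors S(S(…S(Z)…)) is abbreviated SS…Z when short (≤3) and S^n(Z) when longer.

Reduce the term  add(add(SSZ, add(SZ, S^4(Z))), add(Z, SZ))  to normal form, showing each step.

Answer: normal form = S^8(Z)  (in 14 steps)

Derivation:
  start: add(add(SSZ, add(SZ, S^4(Z))), add(Z, SZ))
  →1  add(S(add(SZ, add(SZ, S^4(Z)))), add(Z, SZ))
  →2  S(add(add(SZ, add(SZ, S^4(Z))), add(Z, SZ)))
  →3  S(add(S(add(Z, add(SZ, S^4(Z)))), add(Z, SZ)))
  →4  S(S(add(add(Z, add(SZ, S^4(Z))), add(Z, SZ))))
  →5  S(S(add(add(SZ, S^4(Z)), add(Z, SZ))))
  →6  S(S(add(S(add(Z, S^4(Z))), add(Z, SZ))))
  →7  S(S(S(add(add(Z, S^4(Z)), add(Z, SZ)))))
  →8  S(S(S(add(S^4(Z), add(Z, SZ)))))
  →9  S(S(S(S(add(SSSZ, add(Z, SZ))))))
  →10  S(S(S(S(S(add(SSZ, add(Z, SZ)))))))
  →11  S(S(S(S(S(S(add(SZ, add(Z, SZ))))))))
  →12  S(S(S(S(S(S(S(add(Z, add(Z, SZ)))))))))
  →13  S(S(S(S(S(S(S(add(Z, SZ))))))))
  →14  S^8(Z)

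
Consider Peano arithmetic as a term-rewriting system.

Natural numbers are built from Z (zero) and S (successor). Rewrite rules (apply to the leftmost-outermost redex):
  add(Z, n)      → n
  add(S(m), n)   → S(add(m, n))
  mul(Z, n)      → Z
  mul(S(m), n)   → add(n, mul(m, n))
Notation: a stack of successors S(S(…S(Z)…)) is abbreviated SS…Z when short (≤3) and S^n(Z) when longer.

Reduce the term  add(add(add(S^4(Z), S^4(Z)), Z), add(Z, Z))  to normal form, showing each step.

  start: add(add(add(S^4(Z), S^4(Z)), Z), add(Z, Z))
  [1] add(add(S(add(SSSZ, S^4(Z))), Z), add(Z, Z))
  [2] add(S(add(add(SSSZ, S^4(Z)), Z)), add(Z, Z))
  [3] S(add(add(add(SSSZ, S^4(Z)), Z), add(Z, Z)))
  [4] S(add(add(S(add(SSZ, S^4(Z))), Z), add(Z, Z)))
  [5] S(add(S(add(add(SSZ, S^4(Z)), Z)), add(Z, Z)))
  [6] S(S(add(add(add(SSZ, S^4(Z)), Z), add(Z, Z))))
  [7] S(S(add(add(S(add(SZ, S^4(Z))), Z), add(Z, Z))))
  [8] S(S(add(S(add(add(SZ, S^4(Z)), Z)), add(Z, Z))))
  [9] S(S(S(add(add(add(SZ, S^4(Z)), Z), add(Z, Z)))))
  [10] S(S(S(add(add(S(add(Z, S^4(Z))), Z), add(Z, Z)))))
  [11] S(S(S(add(S(add(add(Z, S^4(Z)), Z)), add(Z, Z)))))
  [12] S(S(S(S(add(add(add(Z, S^4(Z)), Z), add(Z, Z))))))
  [13] S(S(S(S(add(add(S^4(Z), Z), add(Z, Z))))))
  [14] S(S(S(S(add(S(add(SSSZ, Z)), add(Z, Z))))))
  [15] S(S(S(S(S(add(add(SSSZ, Z), add(Z, Z)))))))
  [16] S(S(S(S(S(add(S(add(SSZ, Z)), add(Z, Z)))))))
  [17] S(S(S(S(S(S(add(add(SSZ, Z), add(Z, Z))))))))
  [18] S(S(S(S(S(S(add(S(add(SZ, Z)), add(Z, Z))))))))
  [19] S(S(S(S(S(S(S(add(add(SZ, Z), add(Z, Z)))))))))
  [20] S(S(S(S(S(S(S(add(S(add(Z, Z)), add(Z, Z)))))))))
  [21] S(S(S(S(S(S(S(S(add(add(Z, Z), add(Z, Z))))))))))
  [22] S(S(S(S(S(S(S(S(add(Z, add(Z, Z))))))))))
  [23] S(S(S(S(S(S(S(S(add(Z, Z)))))))))
  [24] S^8(Z)

Answer: normal form = S^8(Z)  (in 24 steps)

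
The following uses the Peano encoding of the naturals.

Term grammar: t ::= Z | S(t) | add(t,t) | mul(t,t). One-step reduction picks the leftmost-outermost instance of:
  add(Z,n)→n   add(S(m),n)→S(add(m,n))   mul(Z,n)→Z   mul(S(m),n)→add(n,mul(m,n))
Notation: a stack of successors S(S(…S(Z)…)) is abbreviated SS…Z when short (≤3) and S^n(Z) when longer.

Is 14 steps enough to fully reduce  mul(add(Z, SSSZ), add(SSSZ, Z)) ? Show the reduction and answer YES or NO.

  start: mul(add(Z, SSSZ), add(SSSZ, Z))
  →1  mul(SSSZ, add(SSSZ, Z))
  →2  add(add(SSSZ, Z), mul(SSZ, add(SSSZ, Z)))
  →3  add(S(add(SSZ, Z)), mul(SSZ, add(SSSZ, Z)))
  →4  S(add(add(SSZ, Z), mul(SSZ, add(SSSZ, Z))))
  →5  S(add(S(add(SZ, Z)), mul(SSZ, add(SSSZ, Z))))
  →6  S(S(add(add(SZ, Z), mul(SSZ, add(SSSZ, Z)))))
  →7  S(S(add(S(add(Z, Z)), mul(SSZ, add(SSSZ, Z)))))
  →8  S(S(S(add(add(Z, Z), mul(SSZ, add(SSSZ, Z))))))
  →9  S(S(S(add(Z, mul(SSZ, add(SSSZ, Z))))))
  →10  S(S(S(mul(SSZ, add(SSSZ, Z)))))
  →11  S(S(S(add(add(SSSZ, Z), mul(SZ, add(SSSZ, Z))))))
  →12  S(S(S(add(S(add(SSZ, Z)), mul(SZ, add(SSSZ, Z))))))
  →13  S(S(S(S(add(add(SSZ, Z), mul(SZ, add(SSSZ, Z)))))))
  →14  S(S(S(S(add(S(add(SZ, Z)), mul(SZ, add(SSSZ, Z)))))))

Answer: NO — after 14 steps the term is S(S(S(S(add(S(add(SZ, Z)), mul(SZ, add(SSSZ, Z))))))), not yet normal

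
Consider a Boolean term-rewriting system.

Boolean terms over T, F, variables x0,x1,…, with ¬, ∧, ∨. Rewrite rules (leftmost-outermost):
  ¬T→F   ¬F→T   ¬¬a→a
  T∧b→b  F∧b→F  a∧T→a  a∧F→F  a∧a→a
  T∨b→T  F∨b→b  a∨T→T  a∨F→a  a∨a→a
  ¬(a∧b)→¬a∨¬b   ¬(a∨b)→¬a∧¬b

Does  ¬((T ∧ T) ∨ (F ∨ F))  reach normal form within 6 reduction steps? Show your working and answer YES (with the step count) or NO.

Answer: YES — reaches normal form F in 5 ≤ 6 steps

Derivation:
  start: ¬((T ∧ T) ∨ (F ∨ F))
  →1  ¬(T ∧ T) ∧ ¬(F ∨ F)
  →2  (¬T ∨ ¬T) ∧ ¬(F ∨ F)
  →3  ¬T ∧ ¬(F ∨ F)
  →4  F ∧ ¬(F ∨ F)
  →5  F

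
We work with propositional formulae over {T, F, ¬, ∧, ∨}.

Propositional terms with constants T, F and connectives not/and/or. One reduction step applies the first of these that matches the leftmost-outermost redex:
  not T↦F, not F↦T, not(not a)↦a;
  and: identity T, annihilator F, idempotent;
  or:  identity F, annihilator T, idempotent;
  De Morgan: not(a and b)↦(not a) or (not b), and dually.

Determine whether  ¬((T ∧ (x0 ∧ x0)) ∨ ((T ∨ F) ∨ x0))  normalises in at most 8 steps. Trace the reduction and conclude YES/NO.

  start: ¬((T ∧ (x0 ∧ x0)) ∨ ((T ∨ F) ∨ x0))
  [1] ¬(T ∧ (x0 ∧ x0)) ∧ ¬((T ∨ F) ∨ x0)
  [2] (¬T ∨ ¬(x0 ∧ x0)) ∧ ¬((T ∨ F) ∨ x0)
  [3] (F ∨ ¬(x0 ∧ x0)) ∧ ¬((T ∨ F) ∨ x0)
  [4] ¬(x0 ∧ x0) ∧ ¬((T ∨ F) ∨ x0)
  [5] (¬x0 ∨ ¬x0) ∧ ¬((T ∨ F) ∨ x0)
  [6] ¬x0 ∧ ¬((T ∨ F) ∨ x0)
  [7] ¬x0 ∧ (¬(T ∨ F) ∧ ¬x0)
  [8] ¬x0 ∧ ((¬T ∧ ¬F) ∧ ¬x0)

Answer: NO — after 8 steps the term is ¬x0 ∧ ((¬T ∧ ¬F) ∧ ¬x0), not yet normal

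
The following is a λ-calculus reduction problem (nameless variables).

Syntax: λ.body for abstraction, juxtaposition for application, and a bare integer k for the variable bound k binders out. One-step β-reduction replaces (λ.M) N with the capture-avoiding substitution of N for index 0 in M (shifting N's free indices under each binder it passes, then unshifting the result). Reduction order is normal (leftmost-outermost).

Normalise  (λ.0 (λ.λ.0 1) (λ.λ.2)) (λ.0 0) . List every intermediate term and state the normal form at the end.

Answer: normal form = λ.λ.0 0  (in 5 steps)

Reduction:
  start: (λ.0 (λ.λ.0 1) (λ.λ.2)) (λ.0 0)
  step 1: (λ.0 0) (λ.λ.0 1) (λ.λ.λ.0 0)
  step 2: (λ.λ.0 1) (λ.λ.0 1) (λ.λ.λ.0 0)
  step 3: (λ.0 (λ.λ.0 1)) (λ.λ.λ.0 0)
  step 4: (λ.λ.λ.0 0) (λ.λ.0 1)
  step 5: λ.λ.0 0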